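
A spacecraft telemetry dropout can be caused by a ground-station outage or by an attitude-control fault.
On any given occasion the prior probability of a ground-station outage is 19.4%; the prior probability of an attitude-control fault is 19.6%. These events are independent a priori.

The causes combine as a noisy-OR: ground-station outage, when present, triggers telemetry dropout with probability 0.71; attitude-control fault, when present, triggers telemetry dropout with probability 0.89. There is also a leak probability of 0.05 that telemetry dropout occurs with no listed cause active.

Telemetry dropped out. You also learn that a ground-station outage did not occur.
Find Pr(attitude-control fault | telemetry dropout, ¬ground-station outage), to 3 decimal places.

Under noisy-OR, P(telemetry dropout | causes) = 1 − (1−0.05)·∏(1−qᵢ) over the active causes.
P(telemetry dropout | ¬ground-station outage) = 0.05×0.804 + 0.8955×0.196 = 0.040200 + 0.175518 = 0.215718
Restricting to configurations with attitude-control fault present: 0.8955×0.196 = 0.175518.
So P(attitude-control fault | telemetry dropout, ¬ground-station outage) = 0.175518/0.215718 ≈ 0.814.

Pr(attitude-control fault | telemetry dropout, ¬ground-station outage) ≈ 0.814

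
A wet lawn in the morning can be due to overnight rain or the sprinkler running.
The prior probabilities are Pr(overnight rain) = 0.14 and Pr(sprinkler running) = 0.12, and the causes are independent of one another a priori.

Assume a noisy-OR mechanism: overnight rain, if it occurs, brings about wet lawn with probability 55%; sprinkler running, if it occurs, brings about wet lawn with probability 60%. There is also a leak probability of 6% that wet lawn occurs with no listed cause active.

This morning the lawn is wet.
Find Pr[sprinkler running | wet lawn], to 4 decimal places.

Under noisy-OR, P(wet lawn | causes) = 1 − (1−0.06)·∏(1−qᵢ) over the active causes.
P(wet lawn) = 0.06×0.86×0.88 + 0.624×0.86×0.12 + 0.577×0.14×0.88 + 0.8308×0.14×0.12 = 0.045408 + 0.064397 + 0.071086 + 0.013957 = 0.194848
Restricting to configurations with sprinkler running present: 0.064397 + 0.013957 = 0.078354.
So P(sprinkler running | wet lawn) = 0.078354/0.194848 ≈ 0.4021.

Pr[sprinkler running | wet lawn] ≈ 0.4021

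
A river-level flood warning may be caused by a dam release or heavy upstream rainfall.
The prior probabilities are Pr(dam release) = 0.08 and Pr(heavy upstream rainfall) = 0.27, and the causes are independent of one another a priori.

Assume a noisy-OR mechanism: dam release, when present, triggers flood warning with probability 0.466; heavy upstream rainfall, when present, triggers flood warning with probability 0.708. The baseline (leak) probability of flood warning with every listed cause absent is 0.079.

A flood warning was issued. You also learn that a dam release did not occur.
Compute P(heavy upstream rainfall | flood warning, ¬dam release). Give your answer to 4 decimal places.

P(heavy upstream rainfall | flood warning, ¬dam release) ≈ 0.7739

Under noisy-OR, P(flood warning | causes) = 1 − (1−0.079)·∏(1−qᵢ) over the active causes.
P(flood warning | ¬dam release) = 0.079*0.73 + 0.731068*0.27 = 0.057670 + 0.197388 = 0.255058
Of this, 0.197388 comes from 0.731068*0.27 (the heavy upstream rainfall=true cases).
So P(heavy upstream rainfall | flood warning, ¬dam release) = 0.197388/0.255058 ≈ 0.7739.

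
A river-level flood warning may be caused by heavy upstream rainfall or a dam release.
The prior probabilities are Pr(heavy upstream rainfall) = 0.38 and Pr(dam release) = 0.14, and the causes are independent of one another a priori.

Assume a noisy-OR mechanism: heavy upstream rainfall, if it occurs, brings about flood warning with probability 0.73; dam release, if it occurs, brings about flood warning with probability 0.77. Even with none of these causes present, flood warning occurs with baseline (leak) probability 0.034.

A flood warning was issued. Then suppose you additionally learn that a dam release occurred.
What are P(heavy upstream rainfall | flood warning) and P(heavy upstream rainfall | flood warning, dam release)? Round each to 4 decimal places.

Under noisy-OR, P(flood warning | causes) = 1 − (1−0.034)·∏(1−qᵢ) over the active causes.
For the numerator, keep only heavy upstream rainfall=true terms: 0.241564 + 0.050009 = 0.291573
The normalizing constant is 0.034×0.62×0.86 + 0.77782×0.62×0.14 + 0.73918×0.38×0.86 + 0.940011×0.38×0.14 = 0.377217
Posterior = 0.291573 / 0.377217 ≈ 0.7730

Now also conditioning on dam release=true:
Sum P(flood warning|·) weighted by the priors over both values of heavy upstream rainfall:
  P(flood warning | dam release) = 0.77782*0.62 + 0.940011*0.38
        = 0.482248 + 0.357204 = 0.839452
Keeping only the heavy upstream rainfall-present terms gives 0.357204, so
  P(heavy upstream rainfall | flood warning, dam release) = 0.357204 / 0.839452 ≈ 0.4255
The drop from 0.7730 to 0.4255 is the explaining-away (discounting) effect.

P(heavy upstream rainfall | flood warning) ≈ 0.7730; P(heavy upstream rainfall | flood warning, dam release) ≈ 0.4255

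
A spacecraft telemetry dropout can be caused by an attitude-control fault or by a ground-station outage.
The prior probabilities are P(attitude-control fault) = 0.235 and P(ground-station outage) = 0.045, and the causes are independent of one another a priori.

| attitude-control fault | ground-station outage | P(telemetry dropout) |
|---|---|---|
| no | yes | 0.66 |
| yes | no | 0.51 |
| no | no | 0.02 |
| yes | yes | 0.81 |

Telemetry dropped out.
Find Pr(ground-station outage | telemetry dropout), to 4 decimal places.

Pr(ground-station outage | telemetry dropout) ≈ 0.1951

P(telemetry dropout) = 0.02·0.765·0.955 + 0.66·0.765·0.045 + 0.51·0.235·0.955 + 0.81·0.235·0.045 = 0.014612 + 0.022721 + 0.114457 + 0.008566 = 0.160356
The ground-station outage-present share is 0.022721 + 0.008566 = 0.031287.
So P(ground-station outage | telemetry dropout) = 0.031287/0.160356 ≈ 0.1951.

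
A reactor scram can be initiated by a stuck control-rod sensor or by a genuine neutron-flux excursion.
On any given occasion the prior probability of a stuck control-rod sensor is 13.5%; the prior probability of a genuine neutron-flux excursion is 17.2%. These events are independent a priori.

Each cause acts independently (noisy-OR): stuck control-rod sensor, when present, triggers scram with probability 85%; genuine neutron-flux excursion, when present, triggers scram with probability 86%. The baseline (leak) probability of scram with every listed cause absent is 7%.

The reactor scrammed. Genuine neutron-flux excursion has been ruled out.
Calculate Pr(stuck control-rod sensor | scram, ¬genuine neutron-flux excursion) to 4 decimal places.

Under noisy-OR, P(scram | causes) = 1 − (1−0.07)·∏(1−qᵢ) over the active causes.
For the numerator, keep only stuck control-rod sensor=true terms: 0.8605·0.135 = 0.116168
Normalizer over all consistent configurations: 0.07·0.865 + 0.8605·0.135 = 0.176718
Posterior = 0.116168 / 0.176718 ≈ 0.6574

Pr(stuck control-rod sensor | scram, ¬genuine neutron-flux excursion) ≈ 0.6574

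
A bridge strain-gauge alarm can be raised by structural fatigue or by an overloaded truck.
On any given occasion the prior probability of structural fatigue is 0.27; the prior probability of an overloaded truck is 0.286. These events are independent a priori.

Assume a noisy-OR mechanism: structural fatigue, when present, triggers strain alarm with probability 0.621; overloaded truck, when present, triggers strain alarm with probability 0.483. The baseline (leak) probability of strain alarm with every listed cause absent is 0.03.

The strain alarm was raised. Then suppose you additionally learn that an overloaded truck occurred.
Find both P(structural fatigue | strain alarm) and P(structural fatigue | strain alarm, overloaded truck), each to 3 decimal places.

P(structural fatigue | strain alarm) ≈ 0.606; P(structural fatigue | strain alarm, overloaded truck) ≈ 0.375

Under noisy-OR, P(strain alarm | causes) = 1 − (1−0.03)·∏(1−qᵢ) over the active causes.
Weight on structural fatigue=true, given the evidence: 0.121908 + 0.062543 = 0.184451
Denominator P(strain alarm): 0.03*0.73*0.714 + 0.49851*0.73*0.286 + 0.63237*0.27*0.714 + 0.809935*0.27*0.286 = 0.304167
P(structural fatigue | strain alarm) = 0.184451/0.304167 ≈ 0.606

With the extra evidence:
For the numerator, keep only structural fatigue=true terms: 0.809935×0.27 = 0.218682
The normalizing constant is 0.49851×0.73 + 0.809935×0.27 = 0.582594
Posterior = 0.218682 / 0.582594 ≈ 0.375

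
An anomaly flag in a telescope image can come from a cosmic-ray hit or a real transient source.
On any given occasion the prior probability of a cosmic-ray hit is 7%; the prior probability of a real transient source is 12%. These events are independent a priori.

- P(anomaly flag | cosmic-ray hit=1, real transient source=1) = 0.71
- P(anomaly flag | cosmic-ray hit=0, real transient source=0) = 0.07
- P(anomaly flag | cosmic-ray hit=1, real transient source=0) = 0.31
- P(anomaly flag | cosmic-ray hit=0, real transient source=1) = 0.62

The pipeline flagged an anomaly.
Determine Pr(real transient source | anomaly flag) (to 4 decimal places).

Pr(real transient source | anomaly flag) ≈ 0.4959

P(anomaly flag) = 0.07×0.93×0.88 + 0.62×0.93×0.12 + 0.31×0.07×0.88 + 0.71×0.07×0.12 = 0.057288 + 0.069192 + 0.019096 + 0.005964 = 0.151540
Restricting to configurations with real transient source present: 0.069192 + 0.005964 = 0.075156.
So P(real transient source | anomaly flag) = 0.075156/0.151540 ≈ 0.4959.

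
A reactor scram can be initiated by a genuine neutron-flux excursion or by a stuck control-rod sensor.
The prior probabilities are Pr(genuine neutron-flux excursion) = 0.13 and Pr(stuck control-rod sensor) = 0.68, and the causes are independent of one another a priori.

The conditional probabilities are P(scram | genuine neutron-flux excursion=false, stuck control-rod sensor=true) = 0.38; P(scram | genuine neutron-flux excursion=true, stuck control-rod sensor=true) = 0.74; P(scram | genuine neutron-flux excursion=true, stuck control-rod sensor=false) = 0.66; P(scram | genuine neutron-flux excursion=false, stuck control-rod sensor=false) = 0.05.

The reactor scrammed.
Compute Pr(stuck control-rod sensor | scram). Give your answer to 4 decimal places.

Pr(stuck control-rod sensor | scram) ≈ 0.8752

Sum P(scram|·) weighted by the priors over the 4 (genuine neutron-flux excursion, stuck control-rod sensor) configurations:
  P(scram) = 0.05·0.87·0.32 + 0.38·0.87·0.68 + 0.66·0.13·0.32 + 0.74·0.13·0.68
        = 0.013920 + 0.224808 + 0.027456 + 0.065416 = 0.331600
Keeping only the stuck control-rod sensor-present terms gives 0.290224, so
  P(stuck control-rod sensor | scram) = 0.290224 / 0.331600 ≈ 0.8752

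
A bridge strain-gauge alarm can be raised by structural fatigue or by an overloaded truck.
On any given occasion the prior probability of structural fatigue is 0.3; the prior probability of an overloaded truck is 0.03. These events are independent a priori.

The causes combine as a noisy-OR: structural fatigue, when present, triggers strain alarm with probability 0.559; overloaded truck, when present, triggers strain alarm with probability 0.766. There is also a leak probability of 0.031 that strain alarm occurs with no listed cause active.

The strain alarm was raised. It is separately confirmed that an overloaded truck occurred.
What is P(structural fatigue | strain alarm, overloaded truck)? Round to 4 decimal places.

P(structural fatigue | strain alarm, overloaded truck) ≈ 0.3328

Under noisy-OR, P(strain alarm | causes) = 1 − (1−0.031)·∏(1−qᵢ) over the active causes.
By total probability over both values of structural fatigue:
  P(strain alarm | overloaded truck) = 0.773254×0.7 + 0.900005×0.3
        = 0.541278 + 0.270002 = 0.811280
Configurations with structural fatigue contribute 0.270002, so
  P(structural fatigue | strain alarm, overloaded truck) = 0.270002 / 0.811280 ≈ 0.3328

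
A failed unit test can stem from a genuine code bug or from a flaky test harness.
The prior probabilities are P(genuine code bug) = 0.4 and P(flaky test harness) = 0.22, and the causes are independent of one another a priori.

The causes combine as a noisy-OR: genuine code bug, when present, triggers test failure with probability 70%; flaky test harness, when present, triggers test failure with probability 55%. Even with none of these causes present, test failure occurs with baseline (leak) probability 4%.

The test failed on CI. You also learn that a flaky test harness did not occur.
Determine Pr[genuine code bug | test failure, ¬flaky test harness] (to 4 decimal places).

Under noisy-OR, P(test failure | causes) = 1 − (1−0.04)·∏(1−qᵢ) over the active causes.
Sum P(test failure|·) weighted by the priors over both values of genuine code bug:
  P(test failure | ¬flaky test harness) = 0.04*0.6 + 0.712*0.4
        = 0.024000 + 0.284800 = 0.308800
The terms with genuine code bug present sum to 0.284800, so
  P(genuine code bug | test failure, ¬flaky test harness) = 0.284800 / 0.308800 ≈ 0.9223

Pr[genuine code bug | test failure, ¬flaky test harness] ≈ 0.9223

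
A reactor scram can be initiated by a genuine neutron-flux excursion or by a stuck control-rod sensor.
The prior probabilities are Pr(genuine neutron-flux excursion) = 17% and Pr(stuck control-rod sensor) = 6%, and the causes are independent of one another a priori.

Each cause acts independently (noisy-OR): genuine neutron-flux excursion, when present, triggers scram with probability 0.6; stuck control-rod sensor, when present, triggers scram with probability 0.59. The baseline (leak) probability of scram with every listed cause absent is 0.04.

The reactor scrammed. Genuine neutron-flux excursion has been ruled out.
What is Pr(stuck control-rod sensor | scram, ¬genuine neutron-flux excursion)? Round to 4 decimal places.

Pr(stuck control-rod sensor | scram, ¬genuine neutron-flux excursion) ≈ 0.4918

Under noisy-OR, P(scram | causes) = 1 − (1−0.04)·∏(1−qᵢ) over the active causes.
P(scram | ¬genuine neutron-flux excursion) = 0.04*0.94 + 0.6064*0.06 = 0.037600 + 0.036384 = 0.073984
Restricting to configurations with stuck control-rod sensor present: 0.6064*0.06 = 0.036384.
Hence the posterior is 0.036384/0.073984 ≈ 0.4918.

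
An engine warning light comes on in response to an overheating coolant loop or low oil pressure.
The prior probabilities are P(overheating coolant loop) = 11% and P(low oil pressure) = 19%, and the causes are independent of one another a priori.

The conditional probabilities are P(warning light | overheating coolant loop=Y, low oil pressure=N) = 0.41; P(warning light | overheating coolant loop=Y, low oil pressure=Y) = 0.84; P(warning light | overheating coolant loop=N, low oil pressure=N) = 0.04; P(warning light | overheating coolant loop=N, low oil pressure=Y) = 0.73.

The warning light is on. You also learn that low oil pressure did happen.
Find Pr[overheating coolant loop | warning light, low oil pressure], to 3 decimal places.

Pr[overheating coolant loop | warning light, low oil pressure] ≈ 0.125

Enumerate both values of overheating coolant loop and weight by the priors:
  P(warning light | low oil pressure) = 0.73*0.89 + 0.84*0.11
        = 0.649700 + 0.092400 = 0.742100
Configurations with overheating coolant loop contribute 0.092400, so
  P(overheating coolant loop | warning light, low oil pressure) = 0.092400 / 0.742100 ≈ 0.125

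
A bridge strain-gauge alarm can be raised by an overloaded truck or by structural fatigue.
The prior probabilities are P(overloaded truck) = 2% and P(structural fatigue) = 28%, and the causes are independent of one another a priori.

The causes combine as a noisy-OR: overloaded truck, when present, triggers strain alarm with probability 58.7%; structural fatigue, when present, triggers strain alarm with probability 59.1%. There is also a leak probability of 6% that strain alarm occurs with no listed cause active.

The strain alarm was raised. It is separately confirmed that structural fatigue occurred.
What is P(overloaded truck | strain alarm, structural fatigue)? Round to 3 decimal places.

Under noisy-OR, P(strain alarm | causes) = 1 − (1−0.06)·∏(1−qᵢ) over the active causes.
Enumerate both values of overloaded truck and weight by the priors:
  P(strain alarm | structural fatigue) = 0.61554×0.98 + 0.841218×0.02
        = 0.603229 + 0.016824 = 0.620053
Keeping only the overloaded truck-present terms gives 0.016824, so
  P(overloaded truck | strain alarm, structural fatigue) = 0.016824 / 0.620053 ≈ 0.027

P(overloaded truck | strain alarm, structural fatigue) ≈ 0.027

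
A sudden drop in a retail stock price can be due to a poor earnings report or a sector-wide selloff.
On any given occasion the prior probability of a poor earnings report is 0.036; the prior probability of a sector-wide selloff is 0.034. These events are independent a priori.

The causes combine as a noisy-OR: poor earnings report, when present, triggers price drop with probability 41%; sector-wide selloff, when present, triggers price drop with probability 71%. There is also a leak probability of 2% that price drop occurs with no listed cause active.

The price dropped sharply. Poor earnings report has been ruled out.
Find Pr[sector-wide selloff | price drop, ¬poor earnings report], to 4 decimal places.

Under noisy-OR, P(price drop | causes) = 1 − (1−0.02)·∏(1−qᵢ) over the active causes.
P(price drop | ¬poor earnings report) = 0.02*0.966 + 0.7158*0.034 = 0.019320 + 0.024337 = 0.043657
Of this, 0.024337 comes from 0.7158*0.034 (the sector-wide selloff=true cases).
So P(sector-wide selloff | price drop, ¬poor earnings report) = 0.024337/0.043657 ≈ 0.5575.

Pr[sector-wide selloff | price drop, ¬poor earnings report] ≈ 0.5575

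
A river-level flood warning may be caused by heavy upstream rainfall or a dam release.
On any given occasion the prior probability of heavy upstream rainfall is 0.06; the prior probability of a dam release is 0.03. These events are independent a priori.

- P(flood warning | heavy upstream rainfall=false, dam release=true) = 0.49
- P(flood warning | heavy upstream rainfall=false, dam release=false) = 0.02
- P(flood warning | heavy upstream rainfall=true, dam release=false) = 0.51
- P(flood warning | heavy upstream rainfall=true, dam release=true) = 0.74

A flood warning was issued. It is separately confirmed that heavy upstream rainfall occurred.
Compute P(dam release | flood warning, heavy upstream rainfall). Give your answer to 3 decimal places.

P(dam release | flood warning, heavy upstream rainfall) ≈ 0.043

P(flood warning | heavy upstream rainfall) = 0.51·0.97 + 0.74·0.03 = 0.494700 + 0.022200 = 0.516900
The dam release-present share is 0.74·0.03 = 0.022200.
Hence the posterior is 0.022200/0.516900 ≈ 0.043.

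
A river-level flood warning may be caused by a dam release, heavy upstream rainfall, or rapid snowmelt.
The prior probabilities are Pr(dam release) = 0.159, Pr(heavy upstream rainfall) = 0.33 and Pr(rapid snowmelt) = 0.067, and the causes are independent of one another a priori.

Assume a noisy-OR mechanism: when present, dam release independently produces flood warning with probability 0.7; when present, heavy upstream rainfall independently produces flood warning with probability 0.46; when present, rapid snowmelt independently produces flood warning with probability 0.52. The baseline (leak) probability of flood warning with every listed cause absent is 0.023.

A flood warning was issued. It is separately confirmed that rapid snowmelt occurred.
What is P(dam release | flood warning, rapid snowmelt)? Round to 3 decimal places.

Under noisy-OR, P(flood warning | causes) = 1 − (1−0.023)·∏(1−qᵢ) over the active causes.
By total probability over the 4 (dam release, heavy upstream rainfall) configurations:
  P(flood warning | rapid snowmelt) = 0.53104·0.841·0.67 + 0.746762·0.841·0.33 + 0.859312·0.159·0.67 + 0.924028·0.159·0.33
        = 0.299225 + 0.207249 + 0.091543 + 0.048484 = 0.646501
Configurations with dam release contribute 0.140027, so
  P(dam release | flood warning, rapid snowmelt) = 0.140027 / 0.646501 ≈ 0.217

P(dam release | flood warning, rapid snowmelt) ≈ 0.217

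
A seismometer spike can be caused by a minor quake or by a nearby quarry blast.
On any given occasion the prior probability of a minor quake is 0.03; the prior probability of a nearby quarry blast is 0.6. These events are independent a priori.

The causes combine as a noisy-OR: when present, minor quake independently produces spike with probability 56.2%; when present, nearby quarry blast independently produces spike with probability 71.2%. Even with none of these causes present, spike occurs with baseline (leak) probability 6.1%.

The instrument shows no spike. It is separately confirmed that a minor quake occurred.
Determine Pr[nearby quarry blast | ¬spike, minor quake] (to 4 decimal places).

Pr[nearby quarry blast | ¬spike, minor quake] ≈ 0.3017

Under noisy-OR, P(spike | causes) = 1 − (1−0.061)·∏(1−qᵢ) over the active causes.
By total probability over both values of nearby quarry blast:
  P(¬spike | minor quake) = 0.411282*0.4 + 0.118449*0.6
        = 0.164513 + 0.071069 = 0.235582
Configurations with nearby quarry blast contribute 0.071069, so
  P(nearby quarry blast | ¬spike, minor quake) = 0.071069 / 0.235582 ≈ 0.3017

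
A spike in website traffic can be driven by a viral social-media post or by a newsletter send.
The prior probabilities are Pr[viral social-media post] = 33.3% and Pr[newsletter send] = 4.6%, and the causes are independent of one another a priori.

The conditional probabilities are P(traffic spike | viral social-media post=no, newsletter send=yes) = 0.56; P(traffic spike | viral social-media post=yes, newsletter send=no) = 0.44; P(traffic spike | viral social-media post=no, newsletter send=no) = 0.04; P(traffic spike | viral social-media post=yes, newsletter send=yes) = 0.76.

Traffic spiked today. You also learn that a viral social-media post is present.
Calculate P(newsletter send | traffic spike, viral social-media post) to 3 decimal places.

P(newsletter send | traffic spike, viral social-media post) ≈ 0.077

Weight on newsletter send=true, given the evidence: 0.76*0.046 = 0.034960
Denominator P(traffic spike | viral social-media post): 0.44*0.954 + 0.76*0.046 = 0.454720
Posterior = 0.034960 / 0.454720 ≈ 0.077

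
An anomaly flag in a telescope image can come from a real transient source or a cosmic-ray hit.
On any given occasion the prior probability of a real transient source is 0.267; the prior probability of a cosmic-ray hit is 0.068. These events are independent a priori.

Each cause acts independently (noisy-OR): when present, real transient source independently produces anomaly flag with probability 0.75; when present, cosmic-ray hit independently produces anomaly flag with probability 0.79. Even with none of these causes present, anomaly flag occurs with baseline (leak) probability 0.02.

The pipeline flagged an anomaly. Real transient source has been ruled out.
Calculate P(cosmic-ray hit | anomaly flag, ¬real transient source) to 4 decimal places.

P(cosmic-ray hit | anomaly flag, ¬real transient source) ≈ 0.7434

Under noisy-OR, P(anomaly flag | causes) = 1 − (1−0.02)·∏(1−qᵢ) over the active causes.
For the numerator, keep only cosmic-ray hit=true terms: 0.7942×0.068 = 0.054006
Normalizer over all consistent configurations: 0.02×0.932 + 0.7942×0.068 = 0.072646
P(cosmic-ray hit | anomaly flag, ¬real transient source) = 0.054006/0.072646 ≈ 0.7434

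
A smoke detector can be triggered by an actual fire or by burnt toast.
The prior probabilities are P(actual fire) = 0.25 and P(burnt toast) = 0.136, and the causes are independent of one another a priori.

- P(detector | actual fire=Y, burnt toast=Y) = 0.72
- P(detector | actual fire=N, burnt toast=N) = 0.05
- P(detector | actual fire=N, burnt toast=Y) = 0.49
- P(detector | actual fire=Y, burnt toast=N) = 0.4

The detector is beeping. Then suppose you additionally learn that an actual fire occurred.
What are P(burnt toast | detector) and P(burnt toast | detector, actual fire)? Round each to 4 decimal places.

P(burnt toast | detector) ≈ 0.3853; P(burnt toast | detector, actual fire) ≈ 0.2208

Weight on burnt toast=true, given the evidence: 0.049980 + 0.024480 = 0.074460
Normalizer over all consistent configurations: 0.05*0.75*0.864 + 0.49*0.75*0.136 + 0.4*0.25*0.864 + 0.72*0.25*0.136 = 0.193260
Posterior = 0.074460 / 0.193260 ≈ 0.3853

Now condition on the additional information:
Sum P(detector|·) weighted by the priors over both values of burnt toast:
  P(detector | actual fire) = 0.4*0.864 + 0.72*0.136
        = 0.345600 + 0.097920 = 0.443520
Configurations with burnt toast contribute 0.097920, so
  P(burnt toast | detector, actual fire) = 0.097920 / 0.443520 ≈ 0.2208
Conditioning on actual fire lowers the posterior on burnt toast: the classic explaining-away effect in a common-effect structure.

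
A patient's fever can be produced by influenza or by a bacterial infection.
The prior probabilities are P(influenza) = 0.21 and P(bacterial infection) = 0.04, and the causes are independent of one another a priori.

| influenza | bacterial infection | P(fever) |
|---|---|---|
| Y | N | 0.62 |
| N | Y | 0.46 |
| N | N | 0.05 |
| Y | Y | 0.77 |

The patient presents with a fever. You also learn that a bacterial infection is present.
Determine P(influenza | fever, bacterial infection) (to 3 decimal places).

P(influenza | fever, bacterial infection) ≈ 0.308

Numerator (weight on configurations with influenza): 0.77*0.21 = 0.161700
The normalizing constant is 0.46*0.79 + 0.77*0.21 = 0.525100
P(influenza | fever, bacterial infection) = 0.161700/0.525100 ≈ 0.308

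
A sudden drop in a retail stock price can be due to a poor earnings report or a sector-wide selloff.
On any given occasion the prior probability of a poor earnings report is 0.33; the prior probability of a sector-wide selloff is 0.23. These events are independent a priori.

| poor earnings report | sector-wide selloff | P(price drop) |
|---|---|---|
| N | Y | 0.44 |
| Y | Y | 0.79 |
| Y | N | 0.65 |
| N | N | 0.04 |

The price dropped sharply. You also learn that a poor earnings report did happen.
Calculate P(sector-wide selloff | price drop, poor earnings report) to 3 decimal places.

P(sector-wide selloff | price drop, poor earnings report) ≈ 0.266

Enumerate both values of sector-wide selloff and weight by the priors:
  P(price drop | poor earnings report) = 0.65×0.77 + 0.79×0.23
        = 0.500500 + 0.181700 = 0.682200
Keeping only the sector-wide selloff-present terms gives 0.181700, so
  P(sector-wide selloff | price drop, poor earnings report) = 0.181700 / 0.682200 ≈ 0.266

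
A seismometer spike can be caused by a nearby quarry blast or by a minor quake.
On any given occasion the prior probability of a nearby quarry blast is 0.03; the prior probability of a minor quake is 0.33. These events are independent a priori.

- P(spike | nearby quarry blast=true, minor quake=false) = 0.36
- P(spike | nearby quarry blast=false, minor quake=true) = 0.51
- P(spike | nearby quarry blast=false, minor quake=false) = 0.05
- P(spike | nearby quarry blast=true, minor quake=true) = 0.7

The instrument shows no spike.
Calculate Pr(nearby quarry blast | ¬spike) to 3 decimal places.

Pr(nearby quarry blast | ¬spike) ≈ 0.020

P(¬spike) = 0.95·0.97·0.67 + 0.49·0.97·0.33 + 0.64·0.03·0.67 + 0.3·0.03·0.33 = 0.617405 + 0.156849 + 0.012864 + 0.002970 = 0.790088
Restricting to configurations with nearby quarry blast present: 0.012864 + 0.002970 = 0.015834.
So P(nearby quarry blast | ¬spike) = 0.015834/0.790088 ≈ 0.020.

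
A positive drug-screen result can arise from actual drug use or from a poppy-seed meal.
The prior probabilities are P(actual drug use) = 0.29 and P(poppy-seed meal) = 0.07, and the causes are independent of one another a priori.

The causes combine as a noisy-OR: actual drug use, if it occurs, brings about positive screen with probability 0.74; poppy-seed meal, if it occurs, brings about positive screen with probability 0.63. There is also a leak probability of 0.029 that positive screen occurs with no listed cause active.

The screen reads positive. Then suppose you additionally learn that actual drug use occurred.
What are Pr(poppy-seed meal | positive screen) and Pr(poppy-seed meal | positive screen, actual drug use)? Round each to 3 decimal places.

Under noisy-OR, P(positive screen | causes) = 1 − (1−0.029)·∏(1−qᵢ) over the active causes.
Sum P(positive screen|·) weighted by the priors over the 4 (actual drug use, poppy-seed meal) configurations:
  P(positive screen) = 0.029×0.71×0.93 + 0.64073×0.71×0.07 + 0.74754×0.29×0.93 + 0.90659×0.29×0.07
        = 0.019149 + 0.031844 + 0.201612 + 0.018404 = 0.271009
Keeping only the poppy-seed meal-present terms gives 0.050248, so
  P(poppy-seed meal | positive screen) = 0.050248 / 0.271009 ≈ 0.185

Now also conditioning on actual drug use=true:
P(positive screen | actual drug use) = 0.74754*0.93 + 0.90659*0.07 = 0.695212 + 0.063461 = 0.758673
Restricting to configurations with poppy-seed meal present: 0.90659*0.07 = 0.063461.
P(poppy-seed meal | positive screen, actual drug use) = 0.063461 / 0.758673 ≈ 0.084
— actual drug use explains away the evidence for poppy-seed meal.

Pr(poppy-seed meal | positive screen) ≈ 0.185; Pr(poppy-seed meal | positive screen, actual drug use) ≈ 0.084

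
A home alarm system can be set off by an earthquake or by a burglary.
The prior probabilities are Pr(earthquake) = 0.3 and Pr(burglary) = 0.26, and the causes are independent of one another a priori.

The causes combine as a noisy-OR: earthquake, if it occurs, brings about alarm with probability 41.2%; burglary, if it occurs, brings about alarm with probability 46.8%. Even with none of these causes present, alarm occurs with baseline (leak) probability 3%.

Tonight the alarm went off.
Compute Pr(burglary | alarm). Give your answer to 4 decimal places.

Pr(burglary | alarm) ≈ 0.5622

Under noisy-OR, P(alarm | causes) = 1 − (1−0.03)·∏(1−qᵢ) over the active causes.
Sum P(alarm|·) weighted by the priors over the 4 (earthquake, burglary) configurations:
  P(alarm) = 0.03*0.7*0.74 + 0.48396*0.7*0.26 + 0.42964*0.3*0.74 + 0.696568*0.3*0.26
        = 0.015540 + 0.088081 + 0.095380 + 0.054332 = 0.253333
Configurations with burglary contribute 0.142413, so
  P(burglary | alarm) = 0.142413 / 0.253333 ≈ 0.5622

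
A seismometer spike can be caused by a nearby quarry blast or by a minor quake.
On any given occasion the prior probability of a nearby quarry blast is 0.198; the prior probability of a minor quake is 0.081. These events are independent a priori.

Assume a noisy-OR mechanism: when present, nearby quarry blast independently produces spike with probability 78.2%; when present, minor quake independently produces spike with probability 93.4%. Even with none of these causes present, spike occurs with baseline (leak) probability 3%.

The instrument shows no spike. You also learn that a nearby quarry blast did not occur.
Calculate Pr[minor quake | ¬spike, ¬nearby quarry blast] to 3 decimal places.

Under noisy-OR, P(spike | causes) = 1 − (1−0.03)·∏(1−qᵢ) over the active causes.
Numerator (weight on configurations with minor quake): 0.06402*0.081 = 0.005186
The normalizing constant is 0.97*0.919 + 0.06402*0.081 = 0.896616
P(minor quake | ¬spike, ¬nearby quarry blast) = 0.005186/0.896616 ≈ 0.006

Pr[minor quake | ¬spike, ¬nearby quarry blast] ≈ 0.006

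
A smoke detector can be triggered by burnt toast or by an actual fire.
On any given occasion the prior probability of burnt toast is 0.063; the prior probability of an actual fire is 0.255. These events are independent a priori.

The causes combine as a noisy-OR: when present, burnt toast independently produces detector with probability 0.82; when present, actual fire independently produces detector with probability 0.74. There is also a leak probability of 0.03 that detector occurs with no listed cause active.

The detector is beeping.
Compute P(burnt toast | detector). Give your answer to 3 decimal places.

P(burnt toast | detector) ≈ 0.213

Under noisy-OR, P(detector | causes) = 1 − (1−0.03)·∏(1−qᵢ) over the active causes.
By total probability over the 4 (burnt toast, actual fire) configurations:
  P(detector) = 0.03*0.937*0.745 + 0.7478*0.937*0.255 + 0.8254*0.063*0.745 + 0.954604*0.063*0.255
        = 0.020942 + 0.178676 + 0.038740 + 0.015336 = 0.253694
The terms with burnt toast present sum to 0.054076, so
  P(burnt toast | detector) = 0.054076 / 0.253694 ≈ 0.213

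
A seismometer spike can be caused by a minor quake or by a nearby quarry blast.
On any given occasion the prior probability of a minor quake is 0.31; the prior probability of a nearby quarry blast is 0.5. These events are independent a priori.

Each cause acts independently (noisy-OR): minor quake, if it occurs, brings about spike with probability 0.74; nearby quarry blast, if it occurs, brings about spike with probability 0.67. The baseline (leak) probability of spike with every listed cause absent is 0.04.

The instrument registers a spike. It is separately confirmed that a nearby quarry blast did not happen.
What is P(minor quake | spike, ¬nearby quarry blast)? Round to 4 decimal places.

Under noisy-OR, P(spike | causes) = 1 − (1−0.04)·∏(1−qᵢ) over the active causes.
Numerator (weight on configurations with minor quake): 0.7504×0.31 = 0.232624
Denominator P(spike | ¬nearby quarry blast): 0.04×0.69 + 0.7504×0.31 = 0.260224
P(minor quake | spike, ¬nearby quarry blast) = 0.232624/0.260224 ≈ 0.8939

P(minor quake | spike, ¬nearby quarry blast) ≈ 0.8939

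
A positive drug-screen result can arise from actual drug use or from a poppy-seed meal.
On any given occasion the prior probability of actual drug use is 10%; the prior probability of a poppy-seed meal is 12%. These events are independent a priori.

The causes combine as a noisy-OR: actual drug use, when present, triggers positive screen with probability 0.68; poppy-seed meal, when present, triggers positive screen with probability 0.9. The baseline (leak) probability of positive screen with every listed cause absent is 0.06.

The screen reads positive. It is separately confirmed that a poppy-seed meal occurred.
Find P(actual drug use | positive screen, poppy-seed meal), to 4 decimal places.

P(actual drug use | positive screen, poppy-seed meal) ≈ 0.1063

Under noisy-OR, P(positive screen | causes) = 1 − (1−0.06)·∏(1−qᵢ) over the active causes.
P(positive screen | poppy-seed meal) = 0.906×0.9 + 0.96992×0.1 = 0.815400 + 0.096992 = 0.912392
The actual drug use-present share is 0.96992×0.1 = 0.096992.
Hence the posterior is 0.096992/0.912392 ≈ 0.1063.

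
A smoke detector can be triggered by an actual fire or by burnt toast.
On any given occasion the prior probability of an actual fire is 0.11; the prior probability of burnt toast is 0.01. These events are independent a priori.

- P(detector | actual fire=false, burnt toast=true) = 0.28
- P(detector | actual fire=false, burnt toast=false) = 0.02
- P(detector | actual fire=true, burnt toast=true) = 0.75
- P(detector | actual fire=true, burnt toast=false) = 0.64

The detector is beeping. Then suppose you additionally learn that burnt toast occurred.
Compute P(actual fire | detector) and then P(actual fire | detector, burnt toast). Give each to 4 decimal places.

Numerator (weight on configurations with actual fire): 0.069696 + 0.000825 = 0.070521
Normalizer over all consistent configurations: 0.02·0.89·0.99 + 0.28·0.89·0.01 + 0.64·0.11·0.99 + 0.75·0.11·0.01 = 0.090635
Posterior = 0.070521 / 0.090635 ≈ 0.7781

Now also conditioning on burnt toast=true:
Enumerate both values of actual fire and weight by the priors:
  P(detector | burnt toast) = 0.28*0.89 + 0.75*0.11
        = 0.249200 + 0.082500 = 0.331700
Keeping only the actual fire-present terms gives 0.082500, so
  P(actual fire | detector, burnt toast) = 0.082500 / 0.331700 ≈ 0.2487
The drop from 0.7781 to 0.2487 is the explaining-away (discounting) effect.

P(actual fire | detector) ≈ 0.7781; P(actual fire | detector, burnt toast) ≈ 0.2487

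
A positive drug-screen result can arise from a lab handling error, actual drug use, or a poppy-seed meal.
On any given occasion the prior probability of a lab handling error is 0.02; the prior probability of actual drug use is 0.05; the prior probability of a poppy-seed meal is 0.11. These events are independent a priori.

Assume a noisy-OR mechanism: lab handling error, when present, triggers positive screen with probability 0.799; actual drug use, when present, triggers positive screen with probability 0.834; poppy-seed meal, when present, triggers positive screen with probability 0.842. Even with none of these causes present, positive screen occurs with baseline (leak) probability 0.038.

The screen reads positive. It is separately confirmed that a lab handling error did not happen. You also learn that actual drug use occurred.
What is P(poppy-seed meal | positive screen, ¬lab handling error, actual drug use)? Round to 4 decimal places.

Under noisy-OR, P(positive screen | causes) = 1 − (1−0.038)·∏(1−qᵢ) over the active causes.
P(positive screen | ¬lab handling error, actual drug use) = 0.840308*0.89 + 0.974769*0.11 = 0.747874 + 0.107225 = 0.855099
The poppy-seed meal-present share is 0.974769*0.11 = 0.107225.
P(poppy-seed meal | positive screen, ¬lab handling error, actual drug use) = 0.107225 / 0.855099 ≈ 0.1254

P(poppy-seed meal | positive screen, ¬lab handling error, actual drug use) ≈ 0.1254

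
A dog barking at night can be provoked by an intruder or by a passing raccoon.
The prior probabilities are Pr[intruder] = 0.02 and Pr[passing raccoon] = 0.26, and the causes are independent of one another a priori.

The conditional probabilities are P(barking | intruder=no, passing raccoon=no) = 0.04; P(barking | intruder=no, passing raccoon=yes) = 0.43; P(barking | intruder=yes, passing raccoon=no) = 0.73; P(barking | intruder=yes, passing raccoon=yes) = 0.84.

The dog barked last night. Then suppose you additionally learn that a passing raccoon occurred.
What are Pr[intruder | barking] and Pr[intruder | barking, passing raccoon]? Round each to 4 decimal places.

For the numerator, keep only intruder=true terms: 0.010804 + 0.004368 = 0.015172
The normalizing constant is 0.04*0.98*0.74 + 0.43*0.98*0.26 + 0.73*0.02*0.74 + 0.84*0.02*0.26 = 0.153744
Posterior = 0.015172 / 0.153744 ≈ 0.0987

Now also conditioning on passing raccoon=true:
Weight on intruder=true, given the evidence: 0.84·0.02 = 0.016800
Denominator P(barking | passing raccoon): 0.43·0.98 + 0.84·0.02 = 0.438200
P(intruder | barking, passing raccoon) = 0.016800/0.438200 ≈ 0.0383
The drop from 0.0987 to 0.0383 is the explaining-away (discounting) effect.

Pr[intruder | barking] ≈ 0.0987; Pr[intruder | barking, passing raccoon] ≈ 0.0383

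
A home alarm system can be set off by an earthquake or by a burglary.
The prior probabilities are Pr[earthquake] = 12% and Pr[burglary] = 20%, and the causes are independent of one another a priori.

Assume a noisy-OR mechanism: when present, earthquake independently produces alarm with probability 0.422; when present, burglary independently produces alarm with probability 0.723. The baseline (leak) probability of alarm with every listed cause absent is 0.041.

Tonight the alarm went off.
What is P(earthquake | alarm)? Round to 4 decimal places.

Under noisy-OR, P(alarm | causes) = 1 − (1−0.041)·∏(1−qᵢ) over the active causes.
P(alarm) = 0.041·0.88·0.8 + 0.734357·0.88·0.2 + 0.445698·0.12·0.8 + 0.846458·0.12·0.2 = 0.028864 + 0.129247 + 0.042787 + 0.020315 = 0.221213
The earthquake-present share is 0.042787 + 0.020315 = 0.063102.
P(earthquake | alarm) = 0.063102 / 0.221213 ≈ 0.2853

P(earthquake | alarm) ≈ 0.2853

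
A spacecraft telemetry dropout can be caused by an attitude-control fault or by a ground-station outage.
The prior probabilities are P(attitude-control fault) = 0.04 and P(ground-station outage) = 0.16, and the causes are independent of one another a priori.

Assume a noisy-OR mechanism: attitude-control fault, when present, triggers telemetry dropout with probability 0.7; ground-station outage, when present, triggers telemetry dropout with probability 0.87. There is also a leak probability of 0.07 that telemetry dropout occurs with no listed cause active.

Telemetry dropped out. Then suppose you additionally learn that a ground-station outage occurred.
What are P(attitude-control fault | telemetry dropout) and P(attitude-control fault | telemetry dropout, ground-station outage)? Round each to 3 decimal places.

P(attitude-control fault | telemetry dropout) ≈ 0.137; P(attitude-control fault | telemetry dropout, ground-station outage) ≈ 0.044

Under noisy-OR, P(telemetry dropout | causes) = 1 − (1−0.07)·∏(1−qᵢ) over the active causes.
P(telemetry dropout) = 0.07*0.96*0.84 + 0.8791*0.96*0.16 + 0.721*0.04*0.84 + 0.96373*0.04*0.16 = 0.056448 + 0.135030 + 0.024226 + 0.006168 = 0.221872
Restricting to configurations with attitude-control fault present: 0.024226 + 0.006168 = 0.030394.
P(attitude-control fault | telemetry dropout) = 0.030394 / 0.221872 ≈ 0.137

Now condition on the additional information:
Weight on attitude-control fault=true, given the evidence: 0.96373·0.04 = 0.038549
Denominator P(telemetry dropout | ground-station outage): 0.8791·0.96 + 0.96373·0.04 = 0.882485
P(attitude-control fault | telemetry dropout, ground-station outage) = 0.038549/0.882485 ≈ 0.044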